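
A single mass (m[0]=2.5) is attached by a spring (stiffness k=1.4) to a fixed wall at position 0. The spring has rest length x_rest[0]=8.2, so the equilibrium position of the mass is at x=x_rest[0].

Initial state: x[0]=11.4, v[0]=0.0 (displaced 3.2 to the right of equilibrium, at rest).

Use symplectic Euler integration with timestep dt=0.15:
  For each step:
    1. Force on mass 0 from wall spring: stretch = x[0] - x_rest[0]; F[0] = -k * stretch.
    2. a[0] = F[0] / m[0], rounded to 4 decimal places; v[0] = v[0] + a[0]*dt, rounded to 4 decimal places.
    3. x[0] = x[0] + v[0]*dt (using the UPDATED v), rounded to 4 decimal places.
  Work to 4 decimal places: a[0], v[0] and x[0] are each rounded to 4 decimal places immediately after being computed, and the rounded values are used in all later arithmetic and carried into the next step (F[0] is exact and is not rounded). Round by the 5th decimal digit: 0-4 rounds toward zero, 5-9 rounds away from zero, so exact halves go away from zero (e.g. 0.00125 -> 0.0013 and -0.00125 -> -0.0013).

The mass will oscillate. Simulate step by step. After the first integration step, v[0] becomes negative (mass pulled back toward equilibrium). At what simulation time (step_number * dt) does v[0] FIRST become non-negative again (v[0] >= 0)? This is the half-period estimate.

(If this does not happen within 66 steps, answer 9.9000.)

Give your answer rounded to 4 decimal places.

Answer: 4.2000

Derivation:
Step 0: x=[11.4000] v=[0.0000]
Step 1: x=[11.3597] v=[-0.2688]
Step 2: x=[11.2796] v=[-0.5342]
Step 3: x=[11.1607] v=[-0.7929]
Step 4: x=[11.0045] v=[-1.0416]
Step 5: x=[10.8129] v=[-1.2772]
Step 6: x=[10.5884] v=[-1.4967]
Step 7: x=[10.3338] v=[-1.6973]
Step 8: x=[10.0523] v=[-1.8765]
Step 9: x=[9.7475] v=[-2.0321]
Step 10: x=[9.4232] v=[-2.1621]
Step 11: x=[9.0835] v=[-2.2649]
Step 12: x=[8.7326] v=[-2.3391]
Step 13: x=[8.3750] v=[-2.3838]
Step 14: x=[8.0152] v=[-2.3985]
Step 15: x=[7.6578] v=[-2.3830]
Step 16: x=[7.3072] v=[-2.3375]
Step 17: x=[6.9678] v=[-2.2625]
Step 18: x=[6.6440] v=[-2.1590]
Step 19: x=[6.3398] v=[-2.0283]
Step 20: x=[6.0590] v=[-1.8720]
Step 21: x=[5.8052] v=[-1.6922]
Step 22: x=[5.5816] v=[-1.4910]
Step 23: x=[5.3909] v=[-1.2711]
Step 24: x=[5.2356] v=[-1.0351]
Step 25: x=[5.1177] v=[-0.7861]
Step 26: x=[5.0386] v=[-0.5272]
Step 27: x=[4.9994] v=[-0.2616]
Step 28: x=[5.0005] v=[0.0072]
First v>=0 after going negative at step 28, time=4.2000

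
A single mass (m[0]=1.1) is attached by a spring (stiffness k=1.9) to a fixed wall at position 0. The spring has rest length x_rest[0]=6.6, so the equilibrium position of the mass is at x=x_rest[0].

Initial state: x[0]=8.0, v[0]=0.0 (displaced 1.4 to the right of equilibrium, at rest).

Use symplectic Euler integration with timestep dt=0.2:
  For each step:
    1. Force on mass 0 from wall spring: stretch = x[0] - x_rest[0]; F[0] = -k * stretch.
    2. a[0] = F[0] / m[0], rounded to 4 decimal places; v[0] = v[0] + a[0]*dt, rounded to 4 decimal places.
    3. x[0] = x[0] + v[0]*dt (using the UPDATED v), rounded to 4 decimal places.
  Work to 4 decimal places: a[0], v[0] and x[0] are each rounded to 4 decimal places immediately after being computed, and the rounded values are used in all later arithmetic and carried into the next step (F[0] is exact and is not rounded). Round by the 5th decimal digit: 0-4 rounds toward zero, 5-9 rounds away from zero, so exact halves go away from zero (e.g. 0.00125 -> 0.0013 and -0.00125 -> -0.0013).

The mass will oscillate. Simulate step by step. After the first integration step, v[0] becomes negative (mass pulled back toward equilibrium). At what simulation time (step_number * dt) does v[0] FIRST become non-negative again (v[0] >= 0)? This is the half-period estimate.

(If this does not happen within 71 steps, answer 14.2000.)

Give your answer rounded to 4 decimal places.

Step 0: x=[8.0000] v=[0.0000]
Step 1: x=[7.9033] v=[-0.4836]
Step 2: x=[7.7165] v=[-0.9338]
Step 3: x=[7.4526] v=[-1.3195]
Step 4: x=[7.1298] v=[-1.6140]
Step 5: x=[6.7704] v=[-1.7970]
Step 6: x=[6.3992] v=[-1.8559]
Step 7: x=[6.0419] v=[-1.7865]
Step 8: x=[5.7232] v=[-1.5937]
Step 9: x=[5.4650] v=[-1.2908]
Step 10: x=[5.2853] v=[-0.8987]
Step 11: x=[5.1964] v=[-0.4445]
Step 12: x=[5.2045] v=[0.0404]
First v>=0 after going negative at step 12, time=2.4000

Answer: 2.4000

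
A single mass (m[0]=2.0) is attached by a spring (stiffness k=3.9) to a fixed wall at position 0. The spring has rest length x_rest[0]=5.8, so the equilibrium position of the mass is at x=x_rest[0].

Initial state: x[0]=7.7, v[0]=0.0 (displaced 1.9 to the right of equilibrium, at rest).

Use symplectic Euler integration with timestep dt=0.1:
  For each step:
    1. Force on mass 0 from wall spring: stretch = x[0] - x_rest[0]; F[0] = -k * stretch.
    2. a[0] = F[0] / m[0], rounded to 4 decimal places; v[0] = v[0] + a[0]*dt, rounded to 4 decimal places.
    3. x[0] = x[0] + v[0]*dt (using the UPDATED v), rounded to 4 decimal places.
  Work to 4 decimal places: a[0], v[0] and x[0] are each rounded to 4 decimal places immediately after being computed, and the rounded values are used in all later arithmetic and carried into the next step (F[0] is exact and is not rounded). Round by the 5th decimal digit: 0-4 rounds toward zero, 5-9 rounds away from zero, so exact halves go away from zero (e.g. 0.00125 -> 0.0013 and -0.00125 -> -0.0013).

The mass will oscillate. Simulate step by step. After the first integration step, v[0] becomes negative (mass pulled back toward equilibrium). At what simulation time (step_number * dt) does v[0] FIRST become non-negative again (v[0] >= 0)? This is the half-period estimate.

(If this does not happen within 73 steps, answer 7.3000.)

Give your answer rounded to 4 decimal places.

Answer: 2.3000

Derivation:
Step 0: x=[7.7000] v=[0.0000]
Step 1: x=[7.6630] v=[-0.3705]
Step 2: x=[7.5896] v=[-0.7338]
Step 3: x=[7.4813] v=[-1.0828]
Step 4: x=[7.3402] v=[-1.4107]
Step 5: x=[7.1691] v=[-1.7110]
Step 6: x=[6.9713] v=[-1.9780]
Step 7: x=[6.7507] v=[-2.2064]
Step 8: x=[6.5115] v=[-2.3918]
Step 9: x=[6.2585] v=[-2.5305]
Step 10: x=[5.9965] v=[-2.6199]
Step 11: x=[5.7307] v=[-2.6582]
Step 12: x=[5.4662] v=[-2.6447]
Step 13: x=[5.2082] v=[-2.5796]
Step 14: x=[4.9618] v=[-2.4642]
Step 15: x=[4.7317] v=[-2.3008]
Step 16: x=[4.5225] v=[-2.0925]
Step 17: x=[4.3382] v=[-1.8434]
Step 18: x=[4.1824] v=[-1.5584]
Step 19: x=[4.0581] v=[-1.2430]
Step 20: x=[3.9678] v=[-0.9033]
Step 21: x=[3.9132] v=[-0.5460]
Step 22: x=[3.8954] v=[-0.1781]
Step 23: x=[3.9147] v=[0.1933]
First v>=0 after going negative at step 23, time=2.3000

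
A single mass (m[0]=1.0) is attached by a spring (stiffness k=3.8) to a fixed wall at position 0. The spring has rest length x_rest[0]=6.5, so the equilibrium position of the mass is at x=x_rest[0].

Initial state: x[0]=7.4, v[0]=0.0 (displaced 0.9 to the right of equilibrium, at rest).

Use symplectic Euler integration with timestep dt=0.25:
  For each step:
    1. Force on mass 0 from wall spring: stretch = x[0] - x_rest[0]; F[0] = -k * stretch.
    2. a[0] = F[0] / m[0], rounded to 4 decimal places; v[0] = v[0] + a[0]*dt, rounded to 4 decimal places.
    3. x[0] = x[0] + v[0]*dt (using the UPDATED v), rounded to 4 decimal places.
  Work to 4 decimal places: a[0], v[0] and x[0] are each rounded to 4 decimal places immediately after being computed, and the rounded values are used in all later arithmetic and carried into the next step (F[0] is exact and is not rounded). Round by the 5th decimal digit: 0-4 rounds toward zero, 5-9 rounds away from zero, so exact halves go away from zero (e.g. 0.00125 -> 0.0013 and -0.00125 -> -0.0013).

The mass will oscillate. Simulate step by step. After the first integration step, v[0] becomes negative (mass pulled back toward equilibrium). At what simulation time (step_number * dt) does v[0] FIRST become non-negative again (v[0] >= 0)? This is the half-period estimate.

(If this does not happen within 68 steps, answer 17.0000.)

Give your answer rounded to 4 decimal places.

Step 0: x=[7.4000] v=[0.0000]
Step 1: x=[7.1863] v=[-0.8550]
Step 2: x=[6.8096] v=[-1.5070]
Step 3: x=[6.3593] v=[-1.8011]
Step 4: x=[5.9425] v=[-1.6674]
Step 5: x=[5.6581] v=[-1.1378]
Step 6: x=[5.5736] v=[-0.3380]
Step 7: x=[5.7091] v=[0.5421]
First v>=0 after going negative at step 7, time=1.7500

Answer: 1.7500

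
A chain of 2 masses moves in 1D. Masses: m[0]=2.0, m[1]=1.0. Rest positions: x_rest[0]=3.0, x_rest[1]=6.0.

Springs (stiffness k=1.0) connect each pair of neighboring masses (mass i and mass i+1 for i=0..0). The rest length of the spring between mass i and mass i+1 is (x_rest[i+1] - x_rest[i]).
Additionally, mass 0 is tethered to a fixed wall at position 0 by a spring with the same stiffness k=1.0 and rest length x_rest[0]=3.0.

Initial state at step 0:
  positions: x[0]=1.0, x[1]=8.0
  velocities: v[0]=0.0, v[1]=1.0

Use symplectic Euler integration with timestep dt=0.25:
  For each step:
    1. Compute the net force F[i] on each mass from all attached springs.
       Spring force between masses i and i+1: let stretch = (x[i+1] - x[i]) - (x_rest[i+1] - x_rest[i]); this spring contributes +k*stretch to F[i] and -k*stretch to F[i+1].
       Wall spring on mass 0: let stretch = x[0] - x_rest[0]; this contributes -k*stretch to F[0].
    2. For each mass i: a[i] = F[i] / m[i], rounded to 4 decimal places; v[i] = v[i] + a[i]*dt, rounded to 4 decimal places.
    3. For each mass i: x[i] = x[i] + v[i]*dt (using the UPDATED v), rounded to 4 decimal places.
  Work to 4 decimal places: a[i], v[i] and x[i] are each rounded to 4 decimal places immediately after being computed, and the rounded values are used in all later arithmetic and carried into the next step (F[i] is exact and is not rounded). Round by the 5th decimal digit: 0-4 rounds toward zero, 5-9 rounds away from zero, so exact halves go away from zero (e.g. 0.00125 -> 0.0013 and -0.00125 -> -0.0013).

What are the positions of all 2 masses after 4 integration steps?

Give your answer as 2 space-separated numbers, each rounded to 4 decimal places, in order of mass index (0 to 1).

Step 0: x=[1.0000 8.0000] v=[0.0000 1.0000]
Step 1: x=[1.1875 8.0000] v=[0.7500 0.0000]
Step 2: x=[1.5508 7.7617] v=[1.4531 -0.9531]
Step 3: x=[2.0597 7.3228] v=[2.0356 -1.7558]
Step 4: x=[2.6687 6.7424] v=[2.4360 -2.3216]

Answer: 2.6687 6.7424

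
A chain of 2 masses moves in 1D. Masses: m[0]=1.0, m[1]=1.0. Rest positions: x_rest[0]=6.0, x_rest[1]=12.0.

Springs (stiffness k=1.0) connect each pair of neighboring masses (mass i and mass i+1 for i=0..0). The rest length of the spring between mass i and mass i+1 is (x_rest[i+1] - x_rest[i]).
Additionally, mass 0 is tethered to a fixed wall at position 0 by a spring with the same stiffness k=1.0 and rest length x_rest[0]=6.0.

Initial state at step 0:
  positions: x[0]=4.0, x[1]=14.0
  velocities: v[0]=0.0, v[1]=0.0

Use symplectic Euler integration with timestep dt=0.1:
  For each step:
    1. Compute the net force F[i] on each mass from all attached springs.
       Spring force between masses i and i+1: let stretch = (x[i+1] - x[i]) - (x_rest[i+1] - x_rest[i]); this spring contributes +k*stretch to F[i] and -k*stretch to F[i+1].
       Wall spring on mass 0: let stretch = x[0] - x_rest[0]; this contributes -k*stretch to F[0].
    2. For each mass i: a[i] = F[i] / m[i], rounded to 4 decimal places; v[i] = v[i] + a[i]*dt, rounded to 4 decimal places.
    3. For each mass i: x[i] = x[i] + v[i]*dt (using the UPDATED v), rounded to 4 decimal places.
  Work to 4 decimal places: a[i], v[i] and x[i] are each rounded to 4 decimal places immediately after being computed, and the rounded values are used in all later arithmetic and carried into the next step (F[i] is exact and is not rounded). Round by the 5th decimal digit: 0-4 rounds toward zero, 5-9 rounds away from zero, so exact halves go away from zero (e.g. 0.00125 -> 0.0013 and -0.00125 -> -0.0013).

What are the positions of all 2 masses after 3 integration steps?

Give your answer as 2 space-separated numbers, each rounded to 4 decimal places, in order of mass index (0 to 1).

Answer: 4.3520 13.7650

Derivation:
Step 0: x=[4.0000 14.0000] v=[0.0000 0.0000]
Step 1: x=[4.0600 13.9600] v=[0.6000 -0.4000]
Step 2: x=[4.1784 13.8810] v=[1.1840 -0.7900]
Step 3: x=[4.3520 13.7650] v=[1.7364 -1.1603]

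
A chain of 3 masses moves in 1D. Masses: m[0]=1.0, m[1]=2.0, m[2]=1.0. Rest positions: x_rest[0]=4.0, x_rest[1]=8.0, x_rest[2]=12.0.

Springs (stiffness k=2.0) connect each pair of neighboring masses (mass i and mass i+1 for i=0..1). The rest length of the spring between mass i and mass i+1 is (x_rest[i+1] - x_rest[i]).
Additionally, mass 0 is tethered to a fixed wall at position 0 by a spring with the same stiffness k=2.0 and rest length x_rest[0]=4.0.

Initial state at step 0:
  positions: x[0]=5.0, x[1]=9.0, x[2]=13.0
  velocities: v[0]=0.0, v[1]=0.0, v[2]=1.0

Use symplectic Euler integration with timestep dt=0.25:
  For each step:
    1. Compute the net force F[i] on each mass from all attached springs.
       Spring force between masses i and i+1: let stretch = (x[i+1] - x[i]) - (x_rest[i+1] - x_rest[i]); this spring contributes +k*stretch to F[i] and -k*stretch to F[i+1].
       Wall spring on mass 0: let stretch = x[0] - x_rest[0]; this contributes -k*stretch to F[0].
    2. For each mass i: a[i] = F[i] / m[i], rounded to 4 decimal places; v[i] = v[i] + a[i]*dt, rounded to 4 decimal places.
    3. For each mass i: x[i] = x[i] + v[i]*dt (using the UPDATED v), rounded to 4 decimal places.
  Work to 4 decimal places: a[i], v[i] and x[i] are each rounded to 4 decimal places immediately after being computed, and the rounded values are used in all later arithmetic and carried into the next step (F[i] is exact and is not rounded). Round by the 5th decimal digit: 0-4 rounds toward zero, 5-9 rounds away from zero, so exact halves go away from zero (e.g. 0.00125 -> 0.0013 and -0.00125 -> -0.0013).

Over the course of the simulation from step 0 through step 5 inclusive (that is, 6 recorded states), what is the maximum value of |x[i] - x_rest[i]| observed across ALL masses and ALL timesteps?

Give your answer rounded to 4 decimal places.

Step 0: x=[5.0000 9.0000 13.0000] v=[0.0000 0.0000 1.0000]
Step 1: x=[4.8750 9.0000 13.2500] v=[-0.5000 0.0000 1.0000]
Step 2: x=[4.6563 9.0078 13.4688] v=[-0.8750 0.0313 0.8750]
Step 3: x=[4.3995 9.0225 13.6299] v=[-1.0274 0.0587 0.6445]
Step 4: x=[4.1706 9.0362 13.7151] v=[-0.9157 0.0548 0.3408]
Step 5: x=[4.0286 9.0382 13.7155] v=[-0.5682 0.0081 0.0014]
Max displacement = 1.7155

Answer: 1.7155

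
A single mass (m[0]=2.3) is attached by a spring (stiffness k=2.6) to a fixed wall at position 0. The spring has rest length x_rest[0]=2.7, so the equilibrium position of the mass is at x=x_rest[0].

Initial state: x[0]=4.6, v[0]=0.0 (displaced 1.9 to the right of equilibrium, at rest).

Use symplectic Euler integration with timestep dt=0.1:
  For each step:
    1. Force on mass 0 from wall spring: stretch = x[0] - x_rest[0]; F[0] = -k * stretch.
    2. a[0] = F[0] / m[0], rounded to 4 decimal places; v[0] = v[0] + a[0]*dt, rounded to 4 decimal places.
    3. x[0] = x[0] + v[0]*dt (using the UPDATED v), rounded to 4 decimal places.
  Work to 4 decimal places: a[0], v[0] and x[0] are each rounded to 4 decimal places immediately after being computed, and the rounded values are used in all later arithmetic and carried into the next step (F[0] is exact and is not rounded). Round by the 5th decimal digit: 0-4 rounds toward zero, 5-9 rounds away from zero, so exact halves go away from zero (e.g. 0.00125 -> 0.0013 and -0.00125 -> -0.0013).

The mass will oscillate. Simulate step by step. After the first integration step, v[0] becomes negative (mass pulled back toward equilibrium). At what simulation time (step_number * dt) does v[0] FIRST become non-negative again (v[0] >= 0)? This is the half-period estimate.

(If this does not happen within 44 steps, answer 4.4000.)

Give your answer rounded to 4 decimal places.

Answer: 3.0000

Derivation:
Step 0: x=[4.6000] v=[0.0000]
Step 1: x=[4.5785] v=[-0.2148]
Step 2: x=[4.5358] v=[-0.4272]
Step 3: x=[4.4723] v=[-0.6347]
Step 4: x=[4.3888] v=[-0.8351]
Step 5: x=[4.2862] v=[-1.0260]
Step 6: x=[4.1657] v=[-1.2053]
Step 7: x=[4.0286] v=[-1.3710]
Step 8: x=[3.8765] v=[-1.5212]
Step 9: x=[3.7111] v=[-1.6542]
Step 10: x=[3.5343] v=[-1.7685]
Step 11: x=[3.3480] v=[-1.8628]
Step 12: x=[3.1544] v=[-1.9361]
Step 13: x=[2.9557] v=[-1.9875]
Step 14: x=[2.7541] v=[-2.0164]
Step 15: x=[2.5519] v=[-2.0225]
Step 16: x=[2.3513] v=[-2.0058]
Step 17: x=[2.1547] v=[-1.9664]
Step 18: x=[1.9642] v=[-1.9048]
Step 19: x=[1.7820] v=[-1.8216]
Step 20: x=[1.6102] v=[-1.7178]
Step 21: x=[1.4507] v=[-1.5946]
Step 22: x=[1.3054] v=[-1.4534]
Step 23: x=[1.1758] v=[-1.2958]
Step 24: x=[1.0635] v=[-1.1235]
Step 25: x=[0.9697] v=[-0.9385]
Step 26: x=[0.8954] v=[-0.7429]
Step 27: x=[0.8415] v=[-0.5389]
Step 28: x=[0.8086] v=[-0.3288]
Step 29: x=[0.7971] v=[-0.1150]
Step 30: x=[0.8071] v=[0.1001]
First v>=0 after going negative at step 30, time=3.0000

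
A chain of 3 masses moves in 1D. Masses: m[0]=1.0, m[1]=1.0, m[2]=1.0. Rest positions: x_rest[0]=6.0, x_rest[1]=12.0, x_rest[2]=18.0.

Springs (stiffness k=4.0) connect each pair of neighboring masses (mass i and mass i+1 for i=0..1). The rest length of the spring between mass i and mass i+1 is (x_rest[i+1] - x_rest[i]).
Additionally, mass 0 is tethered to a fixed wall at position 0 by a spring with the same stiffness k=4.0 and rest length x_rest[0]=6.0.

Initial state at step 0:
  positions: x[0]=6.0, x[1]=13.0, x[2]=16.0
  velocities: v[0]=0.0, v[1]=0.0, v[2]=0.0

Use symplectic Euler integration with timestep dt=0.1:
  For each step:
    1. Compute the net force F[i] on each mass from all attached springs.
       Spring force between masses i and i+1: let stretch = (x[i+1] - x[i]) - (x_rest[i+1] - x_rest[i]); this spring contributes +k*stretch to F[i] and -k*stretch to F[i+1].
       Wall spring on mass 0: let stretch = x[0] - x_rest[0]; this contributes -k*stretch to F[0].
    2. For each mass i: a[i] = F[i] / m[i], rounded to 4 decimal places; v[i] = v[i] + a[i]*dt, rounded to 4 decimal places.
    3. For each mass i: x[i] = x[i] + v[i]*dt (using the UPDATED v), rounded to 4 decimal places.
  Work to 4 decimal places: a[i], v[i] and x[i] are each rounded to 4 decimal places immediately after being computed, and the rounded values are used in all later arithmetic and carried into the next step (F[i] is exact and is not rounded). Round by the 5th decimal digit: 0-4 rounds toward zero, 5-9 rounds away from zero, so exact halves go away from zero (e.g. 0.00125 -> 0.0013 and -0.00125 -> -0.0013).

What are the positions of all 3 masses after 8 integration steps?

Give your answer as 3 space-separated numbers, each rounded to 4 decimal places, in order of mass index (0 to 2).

Step 0: x=[6.0000 13.0000 16.0000] v=[0.0000 0.0000 0.0000]
Step 1: x=[6.0400 12.8400 16.1200] v=[0.4000 -1.6000 1.2000]
Step 2: x=[6.1104 12.5392 16.3488] v=[0.7040 -3.0080 2.2880]
Step 3: x=[6.1935 12.1336 16.6652] v=[0.8314 -4.0557 3.1642]
Step 4: x=[6.2665 11.6717 17.0404] v=[0.7300 -4.6191 3.7516]
Step 5: x=[6.3051 11.2083 17.4408] v=[0.3855 -4.6337 4.0041]
Step 6: x=[6.2876 10.7981 17.8319] v=[-0.1753 -4.1020 3.9111]
Step 7: x=[6.1990 10.4888 18.1817] v=[-0.8861 -3.0927 3.4976]
Step 8: x=[6.0340 10.3157 18.4637] v=[-1.6498 -1.7315 2.8204]

Answer: 6.0340 10.3157 18.4637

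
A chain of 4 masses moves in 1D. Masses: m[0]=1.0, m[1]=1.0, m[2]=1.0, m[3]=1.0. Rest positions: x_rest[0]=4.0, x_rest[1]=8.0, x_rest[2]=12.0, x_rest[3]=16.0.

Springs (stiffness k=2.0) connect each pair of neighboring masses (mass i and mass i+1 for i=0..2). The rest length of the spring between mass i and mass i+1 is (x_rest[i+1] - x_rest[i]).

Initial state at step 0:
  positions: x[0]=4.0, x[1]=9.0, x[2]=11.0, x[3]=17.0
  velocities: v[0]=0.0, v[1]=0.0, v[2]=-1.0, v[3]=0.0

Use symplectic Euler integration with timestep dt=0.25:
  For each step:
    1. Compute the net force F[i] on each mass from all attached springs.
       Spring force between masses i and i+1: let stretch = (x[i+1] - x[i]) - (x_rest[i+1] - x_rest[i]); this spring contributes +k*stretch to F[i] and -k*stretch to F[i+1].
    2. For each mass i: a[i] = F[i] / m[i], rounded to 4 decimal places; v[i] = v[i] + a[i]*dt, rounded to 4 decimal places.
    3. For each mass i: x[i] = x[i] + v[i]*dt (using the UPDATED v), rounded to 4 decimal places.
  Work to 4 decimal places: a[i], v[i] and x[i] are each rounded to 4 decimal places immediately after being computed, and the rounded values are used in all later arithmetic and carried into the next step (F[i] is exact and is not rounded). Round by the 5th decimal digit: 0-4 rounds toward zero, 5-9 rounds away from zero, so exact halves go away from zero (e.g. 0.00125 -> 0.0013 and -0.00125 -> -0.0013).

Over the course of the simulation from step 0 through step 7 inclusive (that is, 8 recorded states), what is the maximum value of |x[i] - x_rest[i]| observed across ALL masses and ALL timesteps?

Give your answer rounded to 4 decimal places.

Answer: 1.0189

Derivation:
Step 0: x=[4.0000 9.0000 11.0000 17.0000] v=[0.0000 0.0000 -1.0000 0.0000]
Step 1: x=[4.1250 8.6250 11.2500 16.7500] v=[0.5000 -1.5000 1.0000 -1.0000]
Step 2: x=[4.3125 8.0156 11.8594 16.3125] v=[0.7500 -2.4375 2.4375 -1.7500]
Step 3: x=[4.4629 7.4238 12.5450 15.8184] v=[0.6016 -2.3672 2.7422 -1.9766]
Step 4: x=[4.4834 7.1020 12.9996 15.4151] v=[0.0821 -1.2871 1.8183 -1.6133]
Step 5: x=[4.3313 7.1901 13.0189 15.2098] v=[-0.6086 0.3524 0.0773 -0.8211]
Step 6: x=[4.0365 7.6495 12.5835 15.2307] v=[-1.1792 1.8374 -1.7417 0.0835]
Step 7: x=[3.6933 8.2740 11.8622 15.4207] v=[-1.3727 2.4979 -2.8851 0.7599]
Max displacement = 1.0189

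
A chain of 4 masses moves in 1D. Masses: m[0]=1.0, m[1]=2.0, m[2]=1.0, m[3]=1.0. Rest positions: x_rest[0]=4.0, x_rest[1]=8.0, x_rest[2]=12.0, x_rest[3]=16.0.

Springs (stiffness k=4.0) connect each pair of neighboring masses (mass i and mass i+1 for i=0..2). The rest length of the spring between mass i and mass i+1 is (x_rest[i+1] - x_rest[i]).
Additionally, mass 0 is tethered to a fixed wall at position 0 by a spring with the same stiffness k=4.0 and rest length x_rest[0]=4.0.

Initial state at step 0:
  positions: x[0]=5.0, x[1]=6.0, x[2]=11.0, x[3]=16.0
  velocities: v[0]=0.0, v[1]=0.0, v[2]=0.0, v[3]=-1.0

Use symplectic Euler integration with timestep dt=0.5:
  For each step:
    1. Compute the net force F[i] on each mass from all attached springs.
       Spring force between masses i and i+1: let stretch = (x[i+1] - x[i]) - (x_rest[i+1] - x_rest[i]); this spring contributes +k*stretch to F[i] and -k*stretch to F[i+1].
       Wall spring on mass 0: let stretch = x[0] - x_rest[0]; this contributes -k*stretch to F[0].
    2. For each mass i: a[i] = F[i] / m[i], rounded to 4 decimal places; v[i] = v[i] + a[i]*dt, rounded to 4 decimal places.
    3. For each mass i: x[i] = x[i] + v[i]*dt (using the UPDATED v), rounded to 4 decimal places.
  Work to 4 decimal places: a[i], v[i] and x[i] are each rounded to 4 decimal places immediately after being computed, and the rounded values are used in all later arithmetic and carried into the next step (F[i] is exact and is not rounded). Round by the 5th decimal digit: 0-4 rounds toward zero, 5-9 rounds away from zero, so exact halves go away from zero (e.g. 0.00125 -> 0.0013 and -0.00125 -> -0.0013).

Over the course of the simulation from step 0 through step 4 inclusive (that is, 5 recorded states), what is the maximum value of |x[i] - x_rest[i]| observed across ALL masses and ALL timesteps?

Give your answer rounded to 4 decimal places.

Answer: 3.0000

Derivation:
Step 0: x=[5.0000 6.0000 11.0000 16.0000] v=[0.0000 0.0000 0.0000 -1.0000]
Step 1: x=[1.0000 8.0000 11.0000 14.5000] v=[-8.0000 4.0000 0.0000 -3.0000]
Step 2: x=[3.0000 8.0000 11.5000 13.5000] v=[4.0000 0.0000 1.0000 -2.0000]
Step 3: x=[7.0000 7.2500 10.5000 14.5000] v=[8.0000 -1.5000 -2.0000 2.0000]
Step 4: x=[4.2500 8.0000 10.2500 15.5000] v=[-5.5000 1.5000 -0.5000 2.0000]
Max displacement = 3.0000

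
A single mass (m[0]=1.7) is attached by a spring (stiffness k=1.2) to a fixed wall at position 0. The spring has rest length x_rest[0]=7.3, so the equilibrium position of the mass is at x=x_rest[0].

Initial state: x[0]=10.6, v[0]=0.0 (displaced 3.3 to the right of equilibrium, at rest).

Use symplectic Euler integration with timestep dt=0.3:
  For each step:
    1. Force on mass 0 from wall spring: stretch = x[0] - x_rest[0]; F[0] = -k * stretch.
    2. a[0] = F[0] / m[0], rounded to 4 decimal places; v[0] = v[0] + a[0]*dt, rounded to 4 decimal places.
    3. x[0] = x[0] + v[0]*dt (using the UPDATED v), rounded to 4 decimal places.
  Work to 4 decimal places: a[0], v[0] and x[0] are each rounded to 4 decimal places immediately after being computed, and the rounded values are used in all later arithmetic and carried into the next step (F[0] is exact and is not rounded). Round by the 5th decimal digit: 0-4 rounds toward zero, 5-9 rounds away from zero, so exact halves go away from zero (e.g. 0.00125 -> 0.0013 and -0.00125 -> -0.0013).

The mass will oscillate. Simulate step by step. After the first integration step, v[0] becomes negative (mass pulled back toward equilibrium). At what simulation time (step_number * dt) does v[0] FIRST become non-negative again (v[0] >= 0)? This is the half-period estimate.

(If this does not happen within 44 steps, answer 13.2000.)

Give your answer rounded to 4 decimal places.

Answer: 3.9000

Derivation:
Step 0: x=[10.6000] v=[0.0000]
Step 1: x=[10.3904] v=[-0.6988]
Step 2: x=[9.9844] v=[-1.3533]
Step 3: x=[9.4079] v=[-1.9218]
Step 4: x=[8.6974] v=[-2.3682]
Step 5: x=[7.8982] v=[-2.6641]
Step 6: x=[7.0610] v=[-2.7908]
Step 7: x=[6.2389] v=[-2.7402]
Step 8: x=[5.4843] v=[-2.5155]
Step 9: x=[4.8450] v=[-2.1310]
Step 10: x=[4.3617] v=[-1.6111]
Step 11: x=[4.0650] v=[-0.9889]
Step 12: x=[3.9738] v=[-0.3039]
Step 13: x=[4.0940] v=[0.4005]
First v>=0 after going negative at step 13, time=3.9000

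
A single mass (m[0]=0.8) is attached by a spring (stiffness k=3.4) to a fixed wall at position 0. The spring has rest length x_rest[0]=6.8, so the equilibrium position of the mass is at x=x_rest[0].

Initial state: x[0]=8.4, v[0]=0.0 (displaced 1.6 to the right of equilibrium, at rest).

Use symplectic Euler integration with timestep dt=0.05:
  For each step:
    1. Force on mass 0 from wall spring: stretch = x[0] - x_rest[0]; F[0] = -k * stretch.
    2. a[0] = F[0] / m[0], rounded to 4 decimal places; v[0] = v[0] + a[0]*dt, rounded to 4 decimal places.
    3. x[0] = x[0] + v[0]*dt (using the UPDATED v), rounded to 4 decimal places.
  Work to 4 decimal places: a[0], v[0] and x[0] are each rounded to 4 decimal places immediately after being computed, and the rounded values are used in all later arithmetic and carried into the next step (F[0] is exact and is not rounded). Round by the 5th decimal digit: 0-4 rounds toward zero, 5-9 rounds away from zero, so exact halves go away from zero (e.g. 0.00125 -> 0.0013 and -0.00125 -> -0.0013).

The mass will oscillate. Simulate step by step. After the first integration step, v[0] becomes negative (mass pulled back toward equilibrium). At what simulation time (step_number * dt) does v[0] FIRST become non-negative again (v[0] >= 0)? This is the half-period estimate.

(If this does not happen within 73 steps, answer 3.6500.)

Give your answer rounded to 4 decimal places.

Answer: 1.5500

Derivation:
Step 0: x=[8.4000] v=[0.0000]
Step 1: x=[8.3830] v=[-0.3400]
Step 2: x=[8.3492] v=[-0.6764]
Step 3: x=[8.2989] v=[-1.0056]
Step 4: x=[8.2327] v=[-1.3241]
Step 5: x=[8.1513] v=[-1.6286]
Step 6: x=[8.0555] v=[-1.9158]
Step 7: x=[7.9464] v=[-2.1826]
Step 8: x=[7.8251] v=[-2.4262]
Step 9: x=[7.6929] v=[-2.6440]
Step 10: x=[7.5512] v=[-2.8337]
Step 11: x=[7.4015] v=[-2.9933]
Step 12: x=[7.2454] v=[-3.1211]
Step 13: x=[7.0846] v=[-3.2158]
Step 14: x=[6.9208] v=[-3.2763]
Step 15: x=[6.7557] v=[-3.3020]
Step 16: x=[6.5911] v=[-3.2926]
Step 17: x=[6.4287] v=[-3.2482]
Step 18: x=[6.2702] v=[-3.1693]
Step 19: x=[6.1174] v=[-3.0567]
Step 20: x=[5.9718] v=[-2.9116]
Step 21: x=[5.8350] v=[-2.7356]
Step 22: x=[5.7085] v=[-2.5305]
Step 23: x=[5.5936] v=[-2.2986]
Step 24: x=[5.4915] v=[-2.0422]
Step 25: x=[5.4033] v=[-1.7641]
Step 26: x=[5.3299] v=[-1.4673]
Step 27: x=[5.2722] v=[-1.1549]
Step 28: x=[5.2307] v=[-0.8302]
Step 29: x=[5.2059] v=[-0.4967]
Step 30: x=[5.1980] v=[-0.1580]
Step 31: x=[5.2071] v=[0.1824]
First v>=0 after going negative at step 31, time=1.5500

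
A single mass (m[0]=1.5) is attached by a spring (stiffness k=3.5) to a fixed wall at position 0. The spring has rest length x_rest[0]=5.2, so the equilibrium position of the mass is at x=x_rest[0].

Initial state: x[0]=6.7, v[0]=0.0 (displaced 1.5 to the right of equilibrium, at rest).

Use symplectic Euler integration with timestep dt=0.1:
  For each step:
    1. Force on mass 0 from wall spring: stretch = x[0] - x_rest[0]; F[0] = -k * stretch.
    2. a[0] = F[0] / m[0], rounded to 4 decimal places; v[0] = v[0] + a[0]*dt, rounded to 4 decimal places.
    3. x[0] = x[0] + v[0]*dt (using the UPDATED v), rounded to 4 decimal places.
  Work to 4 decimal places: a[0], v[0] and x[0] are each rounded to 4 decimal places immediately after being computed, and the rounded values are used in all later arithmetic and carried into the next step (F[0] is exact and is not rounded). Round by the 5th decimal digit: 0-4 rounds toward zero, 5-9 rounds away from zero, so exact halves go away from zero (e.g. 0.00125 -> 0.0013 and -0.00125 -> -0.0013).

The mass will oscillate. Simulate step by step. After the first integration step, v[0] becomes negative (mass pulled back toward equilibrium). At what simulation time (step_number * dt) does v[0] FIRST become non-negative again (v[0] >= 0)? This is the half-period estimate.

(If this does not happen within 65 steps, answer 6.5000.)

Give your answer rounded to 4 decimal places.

Answer: 2.1000

Derivation:
Step 0: x=[6.7000] v=[0.0000]
Step 1: x=[6.6650] v=[-0.3500]
Step 2: x=[6.5958] v=[-0.6918]
Step 3: x=[6.4941] v=[-1.0175]
Step 4: x=[6.3622] v=[-1.3195]
Step 5: x=[6.2031] v=[-1.5907]
Step 6: x=[6.0206] v=[-1.8248]
Step 7: x=[5.8190] v=[-2.0163]
Step 8: x=[5.6029] v=[-2.1607]
Step 9: x=[5.3774] v=[-2.2547]
Step 10: x=[5.1478] v=[-2.2961]
Step 11: x=[4.9194] v=[-2.2839]
Step 12: x=[4.6976] v=[-2.2184]
Step 13: x=[4.4875] v=[-2.1012]
Step 14: x=[4.2940] v=[-1.9350]
Step 15: x=[4.1216] v=[-1.7236]
Step 16: x=[3.9744] v=[-1.4720]
Step 17: x=[3.8558] v=[-1.1860]
Step 18: x=[3.7686] v=[-0.8724]
Step 19: x=[3.7148] v=[-0.5384]
Step 20: x=[3.6956] v=[-0.1919]
Step 21: x=[3.7115] v=[0.1591]
First v>=0 after going negative at step 21, time=2.1000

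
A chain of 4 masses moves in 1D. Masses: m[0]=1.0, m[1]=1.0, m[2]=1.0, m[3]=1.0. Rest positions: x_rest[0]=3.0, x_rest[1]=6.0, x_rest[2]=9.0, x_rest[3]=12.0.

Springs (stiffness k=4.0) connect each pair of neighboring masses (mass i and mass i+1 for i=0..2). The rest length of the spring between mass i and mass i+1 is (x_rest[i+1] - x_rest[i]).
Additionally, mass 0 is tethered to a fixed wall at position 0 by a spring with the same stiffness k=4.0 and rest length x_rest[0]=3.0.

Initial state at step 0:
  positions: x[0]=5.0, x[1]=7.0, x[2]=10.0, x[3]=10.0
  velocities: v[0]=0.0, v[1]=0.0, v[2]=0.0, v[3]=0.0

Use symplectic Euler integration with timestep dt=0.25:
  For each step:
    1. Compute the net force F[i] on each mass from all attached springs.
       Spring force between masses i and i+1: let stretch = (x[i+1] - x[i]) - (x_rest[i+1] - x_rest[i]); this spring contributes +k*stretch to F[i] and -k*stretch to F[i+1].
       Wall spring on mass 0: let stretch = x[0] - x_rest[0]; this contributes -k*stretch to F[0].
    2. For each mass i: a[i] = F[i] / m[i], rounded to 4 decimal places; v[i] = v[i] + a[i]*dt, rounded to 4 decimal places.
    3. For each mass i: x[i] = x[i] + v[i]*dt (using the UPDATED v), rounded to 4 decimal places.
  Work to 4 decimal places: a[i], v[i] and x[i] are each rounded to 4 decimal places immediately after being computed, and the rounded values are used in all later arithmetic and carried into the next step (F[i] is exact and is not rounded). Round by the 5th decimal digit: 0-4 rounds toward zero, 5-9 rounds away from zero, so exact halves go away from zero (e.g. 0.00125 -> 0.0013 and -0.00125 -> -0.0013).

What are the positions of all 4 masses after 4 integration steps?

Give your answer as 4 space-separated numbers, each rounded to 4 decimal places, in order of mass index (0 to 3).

Step 0: x=[5.0000 7.0000 10.0000 10.0000] v=[0.0000 0.0000 0.0000 0.0000]
Step 1: x=[4.2500 7.2500 9.2500 10.7500] v=[-3.0000 1.0000 -3.0000 3.0000]
Step 2: x=[3.1875 7.2500 8.3750 11.8750] v=[-4.2500 0.0000 -3.5000 4.5000]
Step 3: x=[2.3438 6.5156 8.0938 12.8750] v=[-3.3750 -2.9375 -1.1250 4.0000]
Step 4: x=[1.9571 5.1328 8.6133 13.4297] v=[-1.5470 -5.5311 2.0780 2.2188]

Answer: 1.9571 5.1328 8.6133 13.4297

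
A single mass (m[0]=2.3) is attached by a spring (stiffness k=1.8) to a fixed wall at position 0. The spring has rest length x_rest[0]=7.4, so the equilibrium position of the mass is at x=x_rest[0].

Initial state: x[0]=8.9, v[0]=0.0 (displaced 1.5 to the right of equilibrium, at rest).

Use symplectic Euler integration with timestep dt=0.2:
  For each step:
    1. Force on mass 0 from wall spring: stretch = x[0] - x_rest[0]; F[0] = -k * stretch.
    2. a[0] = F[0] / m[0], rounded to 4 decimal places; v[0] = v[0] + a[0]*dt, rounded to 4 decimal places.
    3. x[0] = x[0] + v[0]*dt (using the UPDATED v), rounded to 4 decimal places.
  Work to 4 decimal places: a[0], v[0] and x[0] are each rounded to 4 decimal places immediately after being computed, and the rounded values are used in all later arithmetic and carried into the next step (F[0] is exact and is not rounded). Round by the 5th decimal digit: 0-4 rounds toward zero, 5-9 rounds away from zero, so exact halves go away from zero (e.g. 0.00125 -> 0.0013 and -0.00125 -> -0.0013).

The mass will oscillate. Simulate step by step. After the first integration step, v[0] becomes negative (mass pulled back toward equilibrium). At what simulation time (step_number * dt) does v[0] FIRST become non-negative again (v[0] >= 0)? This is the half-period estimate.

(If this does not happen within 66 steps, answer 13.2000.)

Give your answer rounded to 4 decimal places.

Step 0: x=[8.9000] v=[0.0000]
Step 1: x=[8.8530] v=[-0.2348]
Step 2: x=[8.7606] v=[-0.4622]
Step 3: x=[8.6256] v=[-0.6752]
Step 4: x=[8.4522] v=[-0.8670]
Step 5: x=[8.2459] v=[-1.0317]
Step 6: x=[8.0131] v=[-1.1641]
Step 7: x=[7.7611] v=[-1.2601]
Step 8: x=[7.4978] v=[-1.3166]
Step 9: x=[7.2314] v=[-1.3319]
Step 10: x=[6.9703] v=[-1.3055]
Step 11: x=[6.7227] v=[-1.2382]
Step 12: x=[6.4963] v=[-1.1322]
Step 13: x=[6.2981] v=[-0.9908]
Step 14: x=[6.1344] v=[-0.8183]
Step 15: x=[6.0104] v=[-0.6202]
Step 16: x=[5.9299] v=[-0.4027]
Step 17: x=[5.8954] v=[-0.1726]
Step 18: x=[5.9080] v=[0.0629]
First v>=0 after going negative at step 18, time=3.6000

Answer: 3.6000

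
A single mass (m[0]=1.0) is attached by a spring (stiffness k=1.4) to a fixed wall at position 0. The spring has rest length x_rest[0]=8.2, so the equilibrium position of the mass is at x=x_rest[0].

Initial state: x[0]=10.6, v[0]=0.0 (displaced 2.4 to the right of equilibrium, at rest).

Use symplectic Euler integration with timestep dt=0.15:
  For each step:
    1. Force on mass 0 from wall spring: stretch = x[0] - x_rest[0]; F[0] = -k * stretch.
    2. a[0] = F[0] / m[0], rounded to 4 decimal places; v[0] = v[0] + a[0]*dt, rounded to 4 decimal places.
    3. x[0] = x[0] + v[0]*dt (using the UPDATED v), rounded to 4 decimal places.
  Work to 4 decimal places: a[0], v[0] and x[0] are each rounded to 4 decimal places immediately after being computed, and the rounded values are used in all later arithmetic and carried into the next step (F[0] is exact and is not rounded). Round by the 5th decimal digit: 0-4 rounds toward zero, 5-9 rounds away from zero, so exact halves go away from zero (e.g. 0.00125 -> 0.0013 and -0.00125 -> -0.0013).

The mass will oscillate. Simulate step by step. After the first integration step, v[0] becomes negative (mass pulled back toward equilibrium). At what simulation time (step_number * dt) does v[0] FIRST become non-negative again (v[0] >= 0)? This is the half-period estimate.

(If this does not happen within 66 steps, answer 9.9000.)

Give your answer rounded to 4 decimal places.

Answer: 2.7000

Derivation:
Step 0: x=[10.6000] v=[0.0000]
Step 1: x=[10.5244] v=[-0.5040]
Step 2: x=[10.3756] v=[-0.9921]
Step 3: x=[10.1583] v=[-1.4490]
Step 4: x=[9.8793] v=[-1.8602]
Step 5: x=[9.5474] v=[-2.2129]
Step 6: x=[9.1730] v=[-2.4959]
Step 7: x=[8.7680] v=[-2.7002]
Step 8: x=[8.3451] v=[-2.8195]
Step 9: x=[7.9176] v=[-2.8500]
Step 10: x=[7.4990] v=[-2.7907]
Step 11: x=[7.1025] v=[-2.6435]
Step 12: x=[6.7406] v=[-2.4130]
Step 13: x=[6.4246] v=[-2.1065]
Step 14: x=[6.1645] v=[-1.7337]
Step 15: x=[5.9686] v=[-1.3062]
Step 16: x=[5.8430] v=[-0.8376]
Step 17: x=[5.7916] v=[-0.3426]
Step 18: x=[5.8161] v=[0.1632]
First v>=0 after going negative at step 18, time=2.7000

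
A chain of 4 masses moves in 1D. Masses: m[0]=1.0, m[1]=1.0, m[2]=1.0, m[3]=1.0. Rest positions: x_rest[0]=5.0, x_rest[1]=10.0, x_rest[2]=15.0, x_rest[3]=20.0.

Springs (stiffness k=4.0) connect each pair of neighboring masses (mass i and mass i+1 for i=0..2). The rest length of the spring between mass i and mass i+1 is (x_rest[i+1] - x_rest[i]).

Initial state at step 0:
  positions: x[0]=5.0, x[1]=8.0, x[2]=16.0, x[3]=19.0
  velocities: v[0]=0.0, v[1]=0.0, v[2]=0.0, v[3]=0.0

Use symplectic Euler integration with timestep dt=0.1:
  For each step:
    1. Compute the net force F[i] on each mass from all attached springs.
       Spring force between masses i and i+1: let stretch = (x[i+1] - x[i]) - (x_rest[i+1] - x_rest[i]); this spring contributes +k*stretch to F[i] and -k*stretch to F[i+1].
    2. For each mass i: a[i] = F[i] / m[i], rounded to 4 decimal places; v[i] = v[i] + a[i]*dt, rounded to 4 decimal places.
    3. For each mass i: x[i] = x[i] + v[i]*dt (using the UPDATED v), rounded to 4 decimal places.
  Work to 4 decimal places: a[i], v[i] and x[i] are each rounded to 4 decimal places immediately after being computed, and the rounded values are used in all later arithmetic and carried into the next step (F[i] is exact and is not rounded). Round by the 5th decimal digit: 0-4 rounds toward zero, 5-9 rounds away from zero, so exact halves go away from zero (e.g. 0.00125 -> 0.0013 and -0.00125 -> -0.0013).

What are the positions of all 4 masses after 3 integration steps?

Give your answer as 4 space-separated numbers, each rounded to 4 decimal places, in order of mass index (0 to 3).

Answer: 4.5745 9.0677 14.9323 19.4255

Derivation:
Step 0: x=[5.0000 8.0000 16.0000 19.0000] v=[0.0000 0.0000 0.0000 0.0000]
Step 1: x=[4.9200 8.2000 15.8000 19.0800] v=[-0.8000 2.0000 -2.0000 0.8000]
Step 2: x=[4.7712 8.5728 15.4272 19.2288] v=[-1.4880 3.7280 -3.7280 1.4880]
Step 3: x=[4.5745 9.0677 14.9323 19.4255] v=[-1.9674 4.9491 -4.9491 1.9674]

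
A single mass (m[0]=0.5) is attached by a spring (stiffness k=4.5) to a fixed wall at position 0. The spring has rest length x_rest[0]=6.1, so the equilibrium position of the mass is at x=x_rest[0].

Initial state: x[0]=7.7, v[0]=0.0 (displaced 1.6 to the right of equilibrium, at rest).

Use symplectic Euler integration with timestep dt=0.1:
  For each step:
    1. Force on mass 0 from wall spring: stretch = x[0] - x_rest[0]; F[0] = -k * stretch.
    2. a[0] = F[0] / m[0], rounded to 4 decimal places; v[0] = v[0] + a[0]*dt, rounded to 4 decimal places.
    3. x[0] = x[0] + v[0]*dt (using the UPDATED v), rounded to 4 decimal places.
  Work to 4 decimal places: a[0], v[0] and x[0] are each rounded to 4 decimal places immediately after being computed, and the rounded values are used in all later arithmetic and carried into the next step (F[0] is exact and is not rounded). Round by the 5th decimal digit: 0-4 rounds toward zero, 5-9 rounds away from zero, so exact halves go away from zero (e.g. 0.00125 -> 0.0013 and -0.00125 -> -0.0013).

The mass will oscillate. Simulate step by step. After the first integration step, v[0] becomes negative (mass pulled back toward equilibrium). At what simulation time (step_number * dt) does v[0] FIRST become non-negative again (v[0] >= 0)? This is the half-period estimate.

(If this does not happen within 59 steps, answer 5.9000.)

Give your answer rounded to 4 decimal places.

Answer: 1.1000

Derivation:
Step 0: x=[7.7000] v=[0.0000]
Step 1: x=[7.5560] v=[-1.4400]
Step 2: x=[7.2810] v=[-2.7504]
Step 3: x=[6.8997] v=[-3.8133]
Step 4: x=[6.4464] v=[-4.5330]
Step 5: x=[5.9619] v=[-4.8448]
Step 6: x=[5.4899] v=[-4.7205]
Step 7: x=[5.0728] v=[-4.1714]
Step 8: x=[4.7481] v=[-3.2469]
Step 9: x=[4.5451] v=[-2.0302]
Step 10: x=[4.4820] v=[-0.6308]
Step 11: x=[4.5645] v=[0.8254]
First v>=0 after going negative at step 11, time=1.1000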